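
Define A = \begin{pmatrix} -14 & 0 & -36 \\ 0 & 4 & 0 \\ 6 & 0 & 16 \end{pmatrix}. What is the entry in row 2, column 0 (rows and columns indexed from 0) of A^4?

240

Characteristic polynomial: s^3 - 6s^2 + 32 = (s - 4)^2(s + 2), so the eigenvalues are -2, 4, 4.
s=-2: eigenvector (-3, 0, 1).
s=4: eigenvector (0, 1, 0).
s=4: eigenvector (2, 0, -1).
P = [[-3, 0, 2], [0, 1, 0], [1, 0, -1]], D = diag(-2, 4, 4), P⁻¹ = [[-1, 0, -2], [0, 1, 0], [-1, 0, -3]].
A⁴ = P·diag(16, 256, 256)·P⁻¹ = [[-464, 0, -1440], [0, 256, 0], [240, 0, 736]].
The requested entry is 240.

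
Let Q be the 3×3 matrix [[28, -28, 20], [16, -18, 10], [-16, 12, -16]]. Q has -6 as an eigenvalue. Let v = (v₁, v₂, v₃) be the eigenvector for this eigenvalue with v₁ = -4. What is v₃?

4

Q + 6I = [[34, -28, 20], [16, -12, 10], [-16, 12, -10]].
Solving (Q + 6I)v = 0 gives the eigenspace spanned by (-4, -2, 4).
With v₁ = -4, v = (-4, -2, 4), so v₃ = 4.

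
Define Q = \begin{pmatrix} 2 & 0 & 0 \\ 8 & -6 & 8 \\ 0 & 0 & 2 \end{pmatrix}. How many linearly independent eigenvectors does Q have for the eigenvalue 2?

Q − 2I = [[0, 0, 0], [8, -8, 8], [0, 0, 0]].
This matrix has rank 1, so its null space has dimension 3 − 1 = 2.

2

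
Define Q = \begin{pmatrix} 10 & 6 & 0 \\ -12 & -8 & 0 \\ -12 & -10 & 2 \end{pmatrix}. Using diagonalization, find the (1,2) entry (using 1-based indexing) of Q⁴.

Characteristic polynomial: r^3 - 4r^2 - 4r + 16 = (r - 4)(r - 2)(r + 2), so the eigenvalues are -2, 2, 4.
r=4: eigenvector (1, -1, -1).
r=2: eigenvector (0, 0, 1).
r=-2: eigenvector (-1, 2, 2).
P = [[1, 0, -1], [-1, 0, 2], [-1, 1, 2]], D = diag(4, 2, -2), P⁻¹ = [[2, 1, 0], [0, -1, 1], [1, 1, 0]].
Q⁴ = P·diag(256, 16, 16)·P⁻¹ = [[496, 240, 0], [-480, -224, 0], [-480, -240, 16]].
The requested entry is 240.

240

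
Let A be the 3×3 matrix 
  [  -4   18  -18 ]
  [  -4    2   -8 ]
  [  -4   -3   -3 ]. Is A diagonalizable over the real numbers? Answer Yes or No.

Characteristic polynomial: p(λ) = λ^3 + 5λ^2 - 26λ - 120 = (λ - 5)(λ + 4)(λ + 6).
All 3 eigenvalues are distinct, so A is diagonalizable.

Yes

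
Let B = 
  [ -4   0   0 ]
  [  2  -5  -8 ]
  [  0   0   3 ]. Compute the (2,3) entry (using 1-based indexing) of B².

16

Characteristic polynomial: t^3 + 6t^2 - 7t - 60 = (t - 3)(t + 4)(t + 5), so the eigenvalues are -5, -4, 3.
t=-4: eigenvector (1, 2, 0).
t=3: eigenvector (0, -1, 1).
t=-5: eigenvector (0, 1, 0).
P = [[1, 0, 0], [2, -1, 1], [0, 1, 0]], D = diag(-4, 3, -5), P⁻¹ = [[1, 0, 0], [0, 0, 1], [-2, 1, 1]].
B² = P·diag(16, 9, 25)·P⁻¹ = [[16, 0, 0], [-18, 25, 16], [0, 0, 9]].
The requested entry is 16.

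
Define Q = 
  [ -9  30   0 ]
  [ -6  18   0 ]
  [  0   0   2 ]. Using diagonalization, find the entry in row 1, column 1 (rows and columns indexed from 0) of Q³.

Characteristic polynomial: μ^3 - 11μ^2 + 36μ - 36 = (μ - 6)(μ - 3)(μ - 2), so the eigenvalues are 2, 3, 6.
μ=3: eigenvector (5, 2, 0).
μ=6: eigenvector (2, 1, 0).
μ=2: eigenvector (0, 0, 1).
P = [[5, 2, 0], [2, 1, 0], [0, 0, 1]], D = diag(3, 6, 2), P⁻¹ = [[1, -2, 0], [-2, 5, 0], [0, 0, 1]].
Q³ = P·diag(27, 216, 8)·P⁻¹ = [[-729, 1890, 0], [-378, 972, 0], [0, 0, 8]].
The requested entry is 972.

972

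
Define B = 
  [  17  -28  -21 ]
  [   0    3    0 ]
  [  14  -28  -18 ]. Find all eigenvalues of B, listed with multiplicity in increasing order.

-4, 3, 3

Characteristic polynomial: p(t) = t^3 - 2t^2 - 15t + 36 = (t - 3)^2(t + 4).
Roots (with multiplicity): -4, 3, 3.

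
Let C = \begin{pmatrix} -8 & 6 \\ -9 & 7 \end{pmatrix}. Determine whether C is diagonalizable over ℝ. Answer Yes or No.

Yes

Characteristic polynomial: p(μ) = μ^2 + μ - 2 = (μ - 1)(μ + 2).
All 2 eigenvalues are distinct, so C is diagonalizable.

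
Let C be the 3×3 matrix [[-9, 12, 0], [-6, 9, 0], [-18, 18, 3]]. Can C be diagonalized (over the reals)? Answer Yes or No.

Yes

Characteristic polynomial: p(r) = r^3 - 3r^2 - 9r + 27 = (r - 3)^2(r + 3).
r = 3 has algebraic multiplicity 2; rank(C − 3I) = 1, so geometric multiplicity = 2.
Every eigenvalue has geometric = algebraic multiplicity, so C is diagonalizable.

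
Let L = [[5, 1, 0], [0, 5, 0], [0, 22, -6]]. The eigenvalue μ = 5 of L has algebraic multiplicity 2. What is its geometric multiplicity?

L − 5I = [[0, 1, 0], [0, 0, 0], [0, 22, -11]].
This matrix has rank 2, so its null space has dimension 3 − 2 = 1.

1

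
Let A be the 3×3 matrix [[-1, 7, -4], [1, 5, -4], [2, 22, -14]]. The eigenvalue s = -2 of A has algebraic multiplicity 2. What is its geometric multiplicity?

1

A + 2I = [[1, 7, -4], [1, 7, -4], [2, 22, -12]].
This matrix has rank 2, so its null space has dimension 3 − 2 = 1.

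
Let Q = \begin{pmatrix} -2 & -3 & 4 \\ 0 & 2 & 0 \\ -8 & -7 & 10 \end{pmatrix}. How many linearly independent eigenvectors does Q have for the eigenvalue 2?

Q − 2I = [[-4, -3, 4], [0, 0, 0], [-8, -7, 8]].
This matrix has rank 2, so its null space has dimension 3 − 2 = 1.

1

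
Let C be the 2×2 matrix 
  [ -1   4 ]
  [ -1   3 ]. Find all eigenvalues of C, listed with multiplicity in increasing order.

1, 1

Characteristic polynomial: p(s) = s^2 - 2s + 1 = (s - 1)^2.
Roots (with multiplicity): 1, 1.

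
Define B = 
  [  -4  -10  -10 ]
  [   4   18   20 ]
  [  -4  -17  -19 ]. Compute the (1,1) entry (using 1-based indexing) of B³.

-64

Characteristic polynomial: μ^3 + 5μ^2 + 2μ - 8 = (μ - 1)(μ + 2)(μ + 4), so the eigenvalues are -4, -2, 1.
μ=-4: eigenvector (1, -2, 2).
μ=-2: eigenvector (0, 1, -1).
μ=1: eigenvector (-2, 4, -3).
P = [[1, 0, -2], [-2, 1, 4], [2, -1, -3]], D = diag(-4, -2, 1), P⁻¹ = [[1, 2, 2], [2, 1, 0], [0, 1, 1]].
B³ = P·diag(-64, -8, 1)·P⁻¹ = [[-64, -130, -130], [112, 252, 260], [-112, -251, -259]].
The requested entry is -64.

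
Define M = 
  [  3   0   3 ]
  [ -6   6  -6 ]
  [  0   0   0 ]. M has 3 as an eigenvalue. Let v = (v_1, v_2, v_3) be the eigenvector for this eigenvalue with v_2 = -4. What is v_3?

M − 3I = [[0, 0, 3], [-6, 3, -6], [0, 0, -3]].
Solving (M − 3I)v = 0 gives the eigenspace spanned by (-2, -4, 0).
With v_2 = -4, v = (-2, -4, 0), so v_3 = 0.

0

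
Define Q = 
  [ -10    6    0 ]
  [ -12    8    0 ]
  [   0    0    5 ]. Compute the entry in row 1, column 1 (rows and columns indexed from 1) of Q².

28

Characteristic polynomial: s^3 - 3s^2 - 18s + 40 = (s - 5)(s - 2)(s + 4), so the eigenvalues are -4, 2, 5.
s=2: eigenvector (1, 2, 0).
s=5: eigenvector (0, 0, 1).
s=-4: eigenvector (-1, -1, 0).
P = [[1, 0, -1], [2, 0, -1], [0, 1, 0]], D = diag(2, 5, -4), P⁻¹ = [[-1, 1, 0], [0, 0, 1], [-2, 1, 0]].
Q² = P·diag(4, 25, 16)·P⁻¹ = [[28, -12, 0], [24, -8, 0], [0, 0, 25]].
The requested entry is 28.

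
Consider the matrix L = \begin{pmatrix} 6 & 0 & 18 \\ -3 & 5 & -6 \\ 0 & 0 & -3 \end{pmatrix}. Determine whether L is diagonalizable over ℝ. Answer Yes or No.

Yes

Characteristic polynomial: p(μ) = μ^3 - 8μ^2 - 3μ + 90 = (μ - 6)(μ - 5)(μ + 3).
All 3 eigenvalues are distinct, so L is diagonalizable.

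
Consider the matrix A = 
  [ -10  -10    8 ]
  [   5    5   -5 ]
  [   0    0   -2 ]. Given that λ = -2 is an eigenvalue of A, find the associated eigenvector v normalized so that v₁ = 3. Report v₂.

A + 2I = [[-8, -10, 8], [5, 7, -5], [0, 0, 0]].
Solving (A + 2I)v = 0 gives the eigenspace spanned by (3, 0, 3).
With v₁ = 3, v = (3, 0, 3), so v₂ = 0.

0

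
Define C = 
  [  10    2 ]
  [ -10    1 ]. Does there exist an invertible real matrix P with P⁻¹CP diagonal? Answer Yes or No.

Yes

Characteristic polynomial: p(s) = s^2 - 11s + 30 = (s - 6)(s - 5).
All 2 eigenvalues are distinct, so C is diagonalizable.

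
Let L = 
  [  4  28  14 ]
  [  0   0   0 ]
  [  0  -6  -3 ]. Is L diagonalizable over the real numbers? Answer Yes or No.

Characteristic polynomial: p(t) = t^3 - t^2 - 12t = t(t - 4)(t + 3).
All 3 eigenvalues are distinct, so L is diagonalizable.

Yes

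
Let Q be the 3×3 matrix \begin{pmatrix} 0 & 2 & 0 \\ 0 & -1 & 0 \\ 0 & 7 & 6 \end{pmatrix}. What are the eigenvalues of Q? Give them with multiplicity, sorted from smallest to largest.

Characteristic polynomial: p(λ) = λ^3 - 5λ^2 - 6λ = λ(λ - 6)(λ + 1).
Roots (with multiplicity): -1, 0, 6.

-1, 0, 6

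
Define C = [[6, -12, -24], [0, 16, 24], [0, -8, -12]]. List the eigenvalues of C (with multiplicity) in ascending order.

0, 4, 6

Characteristic polynomial: p(λ) = λ^3 - 10λ^2 + 24λ = λ(λ - 6)(λ - 4).
Roots (with multiplicity): 0, 4, 6.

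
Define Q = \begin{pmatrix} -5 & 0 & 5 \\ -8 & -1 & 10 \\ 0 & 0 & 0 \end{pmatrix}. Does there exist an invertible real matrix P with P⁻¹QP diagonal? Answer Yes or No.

Yes

Characteristic polynomial: p(r) = r^3 + 6r^2 + 5r = r(r + 1)(r + 5).
All 3 eigenvalues are distinct, so Q is diagonalizable.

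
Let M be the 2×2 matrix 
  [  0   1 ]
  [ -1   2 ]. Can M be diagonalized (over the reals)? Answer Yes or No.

No

Characteristic polynomial: p(t) = t^2 - 2t + 1 = (t - 1)^2.
t = 1 has algebraic multiplicity 2; rank(M − 1I) = 1, so geometric multiplicity = 1.
Geometric multiplicity < algebraic multiplicity, so M is not diagonalizable.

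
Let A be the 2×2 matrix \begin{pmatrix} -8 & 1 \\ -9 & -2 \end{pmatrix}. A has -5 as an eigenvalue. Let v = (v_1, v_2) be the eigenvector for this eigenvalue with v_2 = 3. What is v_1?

1

A + 5I = [[-3, 1], [-9, 3]].
Solving (A + 5I)v = 0 gives the eigenspace spanned by (1, 3).
With v_2 = 3, v = (1, 3), so v_1 = 1.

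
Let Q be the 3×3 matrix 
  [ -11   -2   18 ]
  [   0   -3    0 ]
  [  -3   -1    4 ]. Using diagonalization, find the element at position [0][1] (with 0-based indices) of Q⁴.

Characteristic polynomial: λ^3 + 10λ^2 + 31λ + 30 = (λ + 2)(λ + 3)(λ + 5), so the eigenvalues are -5, -3, -2.
λ=-5: eigenvector (3, 0, 1).
λ=-3: eigenvector (2, 1, 1).
λ=-2: eigenvector (2, 0, 1).
P = [[3, 2, 2], [0, 1, 0], [1, 1, 1]], D = diag(-5, -3, -2), P⁻¹ = [[1, 0, -2], [0, 1, 0], [-1, -1, 3]].
Q⁴ = P·diag(625, 81, 16)·P⁻¹ = [[1843, 130, -3654], [0, 81, 0], [609, 65, -1202]].
The requested entry is 130.

130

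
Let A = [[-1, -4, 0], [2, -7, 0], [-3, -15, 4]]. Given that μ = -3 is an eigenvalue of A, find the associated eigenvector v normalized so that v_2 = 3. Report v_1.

6

A + 3I = [[2, -4, 0], [2, -4, 0], [-3, -15, 7]].
Solving (A + 3I)v = 0 gives the eigenspace spanned by (6, 3, 9).
With v_2 = 3, v = (6, 3, 9), so v_1 = 6.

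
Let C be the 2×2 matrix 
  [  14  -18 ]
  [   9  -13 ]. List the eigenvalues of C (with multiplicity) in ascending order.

Characteristic polynomial: p(μ) = μ^2 - μ - 20 = (μ - 5)(μ + 4).
Roots (with multiplicity): -4, 5.

-4, 5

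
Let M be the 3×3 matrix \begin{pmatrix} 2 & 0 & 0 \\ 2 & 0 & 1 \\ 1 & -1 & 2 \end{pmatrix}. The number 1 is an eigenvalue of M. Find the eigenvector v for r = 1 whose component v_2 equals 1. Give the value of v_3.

M − 1I = [[1, 0, 0], [2, -1, 1], [1, -1, 1]].
Solving (M − 1I)v = 0 gives the eigenspace spanned by (0, 1, 1).
With v_2 = 1, v = (0, 1, 1), so v_3 = 1.

1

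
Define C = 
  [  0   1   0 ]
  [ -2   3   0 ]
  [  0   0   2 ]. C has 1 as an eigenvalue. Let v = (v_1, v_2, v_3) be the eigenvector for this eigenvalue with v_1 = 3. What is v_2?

C − 1I = [[-1, 1, 0], [-2, 2, 0], [0, 0, 1]].
Solving (C − 1I)v = 0 gives the eigenspace spanned by (3, 3, 0).
With v_1 = 3, v = (3, 3, 0), so v_2 = 3.

3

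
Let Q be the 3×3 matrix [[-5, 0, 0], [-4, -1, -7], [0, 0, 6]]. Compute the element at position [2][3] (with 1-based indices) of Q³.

-217

Characteristic polynomial: μ^3 - 31μ - 30 = (μ - 6)(μ + 1)(μ + 5), so the eigenvalues are -5, -1, 6.
μ=-5: eigenvector (1, 1, 0).
μ=-1: eigenvector (0, 1, 0).
μ=6: eigenvector (0, -1, 1).
P = [[1, 0, 0], [1, 1, -1], [0, 0, 1]], D = diag(-5, -1, 6), P⁻¹ = [[1, 0, 0], [-1, 1, 1], [0, 0, 1]].
Q³ = P·diag(-125, -1, 216)·P⁻¹ = [[-125, 0, 0], [-124, -1, -217], [0, 0, 216]].
The requested entry is -217.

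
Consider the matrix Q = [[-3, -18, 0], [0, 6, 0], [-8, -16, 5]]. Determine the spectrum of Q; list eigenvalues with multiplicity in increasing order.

Characteristic polynomial: p(r) = r^3 - 8r^2 - 3r + 90 = (r - 6)(r - 5)(r + 3).
Roots (with multiplicity): -3, 5, 6.

-3, 5, 6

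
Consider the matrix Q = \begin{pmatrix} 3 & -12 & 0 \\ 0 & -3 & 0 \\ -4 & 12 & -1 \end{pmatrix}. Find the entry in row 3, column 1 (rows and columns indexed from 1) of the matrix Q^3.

Characteristic polynomial: s^3 + s^2 - 9s - 9 = (s - 3)(s + 1)(s + 3), so the eigenvalues are -3, -1, 3.
s=3: eigenvector (1, 0, -1).
s=-3: eigenvector (2, 1, -2).
s=-1: eigenvector (0, 0, 1).
P = [[1, 2, 0], [0, 1, 0], [-1, -2, 1]], D = diag(3, -3, -1), P⁻¹ = [[1, -2, 0], [0, 1, 0], [1, 0, 1]].
Q³ = P·diag(27, -27, -1)·P⁻¹ = [[27, -108, 0], [0, -27, 0], [-28, 108, -1]].
The requested entry is -28.

-28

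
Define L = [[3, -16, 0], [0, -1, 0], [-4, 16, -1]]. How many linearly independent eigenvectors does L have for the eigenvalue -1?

2

L + 1I = [[4, -16, 0], [0, 0, 0], [-4, 16, 0]].
This matrix has rank 1, so its null space has dimension 3 − 1 = 2.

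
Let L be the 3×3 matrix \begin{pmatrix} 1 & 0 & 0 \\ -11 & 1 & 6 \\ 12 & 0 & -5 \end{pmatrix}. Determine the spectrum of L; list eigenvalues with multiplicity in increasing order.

-5, 1, 1

Characteristic polynomial: p(λ) = λ^3 + 3λ^2 - 9λ + 5 = (λ - 1)^2(λ + 5).
Roots (with multiplicity): -5, 1, 1.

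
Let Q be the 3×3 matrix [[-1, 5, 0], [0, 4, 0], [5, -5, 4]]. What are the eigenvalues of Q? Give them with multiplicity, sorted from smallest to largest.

-1, 4, 4

Characteristic polynomial: p(r) = r^3 - 7r^2 + 8r + 16 = (r - 4)^2(r + 1).
Roots (with multiplicity): -1, 4, 4.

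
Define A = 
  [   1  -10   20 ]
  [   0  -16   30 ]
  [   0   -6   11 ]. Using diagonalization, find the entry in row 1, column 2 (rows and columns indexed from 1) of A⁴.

510

Characteristic polynomial: s^3 + 4s^2 - s - 4 = (s - 1)(s + 1)(s + 4), so the eigenvalues are -4, -1, 1.
s=1: eigenvector (1, 0, 0).
s=-1: eigenvector (0, 2, 1).
s=-4: eigenvector (2, 5, 2).
P = [[1, 0, 2], [0, 2, 5], [0, 1, 2]], D = diag(1, -1, -4), P⁻¹ = [[1, -2, 4], [0, -2, 5], [0, 1, -2]].
A⁴ = P·diag(1, 1, 256)·P⁻¹ = [[1, 510, -1020], [0, 1276, -2550], [0, 510, -1019]].
The requested entry is 510.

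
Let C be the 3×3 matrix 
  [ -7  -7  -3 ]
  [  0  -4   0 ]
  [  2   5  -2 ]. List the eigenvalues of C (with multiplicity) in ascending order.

-5, -4, -4

Characteristic polynomial: p(t) = t^3 + 13t^2 + 56t + 80 = (t + 4)^2(t + 5).
Roots (with multiplicity): -5, -4, -4.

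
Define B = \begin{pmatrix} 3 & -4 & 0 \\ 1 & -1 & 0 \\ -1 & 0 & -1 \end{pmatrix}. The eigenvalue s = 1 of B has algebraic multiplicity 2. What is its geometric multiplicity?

1

B − 1I = [[2, -4, 0], [1, -2, 0], [-1, 0, -2]].
This matrix has rank 2, so its null space has dimension 3 − 2 = 1.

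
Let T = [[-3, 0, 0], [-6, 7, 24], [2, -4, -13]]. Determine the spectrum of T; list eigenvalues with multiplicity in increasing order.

-5, -3, -1

Characteristic polynomial: p(r) = r^3 + 9r^2 + 23r + 15 = (r + 1)(r + 3)(r + 5).
Roots (with multiplicity): -5, -3, -1.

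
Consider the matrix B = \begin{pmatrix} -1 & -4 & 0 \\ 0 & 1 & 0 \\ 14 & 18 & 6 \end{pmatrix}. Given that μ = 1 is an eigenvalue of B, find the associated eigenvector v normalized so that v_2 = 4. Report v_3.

8

B − 1I = [[-2, -4, 0], [0, 0, 0], [14, 18, 5]].
Solving (B − 1I)v = 0 gives the eigenspace spanned by (-8, 4, 8).
With v_2 = 4, v = (-8, 4, 8), so v_3 = 8.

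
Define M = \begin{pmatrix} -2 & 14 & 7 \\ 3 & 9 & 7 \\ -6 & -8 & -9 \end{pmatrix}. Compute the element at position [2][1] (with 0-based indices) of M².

-84

Characteristic polynomial: t^3 + 2t^2 - 25t - 50 = (t - 5)(t + 2)(t + 5), so the eigenvalues are -5, -2, 5.
t=-2: eigenvector (1, 1, -2).
t=-5: eigenvector (0, -1, 2).
t=5: eigenvector (-1, -1, 1).
P = [[1, 0, -1], [1, -1, -1], [-2, 2, 1]], D = diag(-2, -5, 5), P⁻¹ = [[1, -2, -1], [1, -1, 0], [0, -2, -1]].
M² = P·diag(4, 25, 25)·P⁻¹ = [[4, 42, 21], [-21, 67, 21], [42, -84, -17]].
The requested entry is -84.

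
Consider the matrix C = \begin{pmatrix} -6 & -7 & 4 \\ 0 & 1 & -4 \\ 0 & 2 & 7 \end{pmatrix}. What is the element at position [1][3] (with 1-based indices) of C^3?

Characteristic polynomial: λ^3 - 2λ^2 - 33λ + 90 = (λ - 5)(λ - 3)(λ + 6), so the eigenvalues are -6, 3, 5.
λ=-6: eigenvector (1, 0, 0).
λ=3: eigenvector (-2, 2, -1).
λ=5: eigenvector (1, -1, 1).
P = [[1, -2, 1], [0, 2, -1], [0, -1, 1]], D = diag(-6, 3, 5), P⁻¹ = [[1, 1, 0], [0, 1, 1], [0, 1, 2]].
C³ = P·diag(-216, 27, 125)·P⁻¹ = [[-216, -145, 196], [0, -71, -196], [0, 98, 223]].
The requested entry is 196.

196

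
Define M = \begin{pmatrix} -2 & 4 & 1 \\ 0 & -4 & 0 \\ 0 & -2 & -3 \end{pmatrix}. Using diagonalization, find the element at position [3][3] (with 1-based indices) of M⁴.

Characteristic polynomial: λ^3 + 9λ^2 + 26λ + 24 = (λ + 2)(λ + 3)(λ + 4), so the eigenvalues are -4, -3, -2.
λ=-3: eigenvector (-1, 0, 1).
λ=-4: eigenvector (-3, 1, 2).
λ=-2: eigenvector (1, 0, 0).
P = [[-1, -3, 1], [0, 1, 0], [1, 2, 0]], D = diag(-3, -4, -2), P⁻¹ = [[0, -2, 1], [0, 1, 0], [1, 1, 1]].
M⁴ = P·diag(81, 256, 16)·P⁻¹ = [[16, -590, -65], [0, 256, 0], [0, 350, 81]].
The requested entry is 81.

81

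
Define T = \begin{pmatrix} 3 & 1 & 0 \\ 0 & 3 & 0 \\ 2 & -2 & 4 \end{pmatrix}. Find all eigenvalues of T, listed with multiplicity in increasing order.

3, 3, 4

Characteristic polynomial: p(λ) = λ^3 - 10λ^2 + 33λ - 36 = (λ - 4)(λ - 3)^2.
Roots (with multiplicity): 3, 3, 4.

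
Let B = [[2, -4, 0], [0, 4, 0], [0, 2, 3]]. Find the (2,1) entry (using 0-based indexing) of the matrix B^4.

Characteristic polynomial: μ^3 - 9μ^2 + 26μ - 24 = (μ - 4)(μ - 3)(μ - 2), so the eigenvalues are 2, 3, 4.
μ=2: eigenvector (1, 0, 0).
μ=4: eigenvector (-2, 1, 2).
μ=3: eigenvector (0, 0, 1).
P = [[1, -2, 0], [0, 1, 0], [0, 2, 1]], D = diag(2, 4, 3), P⁻¹ = [[1, 2, 0], [0, 1, 0], [0, -2, 1]].
B⁴ = P·diag(16, 256, 81)·P⁻¹ = [[16, -480, 0], [0, 256, 0], [0, 350, 81]].
The requested entry is 350.

350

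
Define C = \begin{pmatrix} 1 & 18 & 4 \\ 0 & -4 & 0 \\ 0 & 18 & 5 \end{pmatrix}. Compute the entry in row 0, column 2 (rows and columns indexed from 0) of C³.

124

Characteristic polynomial: r^3 - 2r^2 - 19r + 20 = (r - 5)(r - 1)(r + 4), so the eigenvalues are -4, 1, 5.
r=1: eigenvector (1, 0, 0).
r=-4: eigenvector (-2, 1, -2).
r=5: eigenvector (1, 0, 1).
P = [[1, -2, 1], [0, 1, 0], [0, -2, 1]], D = diag(1, -4, 5), P⁻¹ = [[1, 0, -1], [0, 1, 0], [0, 2, 1]].
C³ = P·diag(1, -64, 125)·P⁻¹ = [[1, 378, 124], [0, -64, 0], [0, 378, 125]].
The requested entry is 124.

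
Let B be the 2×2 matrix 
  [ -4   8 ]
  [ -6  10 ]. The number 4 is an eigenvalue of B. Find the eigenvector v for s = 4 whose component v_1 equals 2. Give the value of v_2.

B − 4I = [[-8, 8], [-6, 6]].
Solving (B − 4I)v = 0 gives the eigenspace spanned by (2, 2).
With v_1 = 2, v = (2, 2), so v_2 = 2.

2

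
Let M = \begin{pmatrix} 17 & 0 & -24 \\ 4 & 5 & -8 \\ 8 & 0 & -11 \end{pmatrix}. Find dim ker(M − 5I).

M − 5I = [[12, 0, -24], [4, 0, -8], [8, 0, -16]].
This matrix has rank 1, so its null space has dimension 3 − 1 = 2.

2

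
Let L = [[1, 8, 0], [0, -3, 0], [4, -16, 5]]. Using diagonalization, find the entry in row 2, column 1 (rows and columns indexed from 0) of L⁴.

-384

Characteristic polynomial: s^3 - 3s^2 - 13s + 15 = (s - 5)(s - 1)(s + 3), so the eigenvalues are -3, 1, 5.
s=1: eigenvector (1, 0, -1).
s=-3: eigenvector (-2, 1, 3).
s=5: eigenvector (0, 0, 1).
P = [[1, -2, 0], [0, 1, 0], [-1, 3, 1]], D = diag(1, -3, 5), P⁻¹ = [[1, 2, 0], [0, 1, 0], [1, -1, 1]].
L⁴ = P·diag(1, 81, 625)·P⁻¹ = [[1, -160, 0], [0, 81, 0], [624, -384, 625]].
The requested entry is -384.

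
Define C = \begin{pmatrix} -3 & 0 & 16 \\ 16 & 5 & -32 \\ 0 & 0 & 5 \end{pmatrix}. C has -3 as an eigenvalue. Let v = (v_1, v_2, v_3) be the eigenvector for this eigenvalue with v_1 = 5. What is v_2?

C + 3I = [[0, 0, 16], [16, 8, -32], [0, 0, 8]].
Solving (C + 3I)v = 0 gives the eigenspace spanned by (5, -10, 0).
With v_1 = 5, v = (5, -10, 0), so v_2 = -10.

-10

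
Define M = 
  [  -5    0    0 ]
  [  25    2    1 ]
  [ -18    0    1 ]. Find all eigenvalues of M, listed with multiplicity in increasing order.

-5, 1, 2

Characteristic polynomial: p(t) = t^3 + 2t^2 - 13t + 10 = (t - 2)(t - 1)(t + 5).
Roots (with multiplicity): -5, 1, 2.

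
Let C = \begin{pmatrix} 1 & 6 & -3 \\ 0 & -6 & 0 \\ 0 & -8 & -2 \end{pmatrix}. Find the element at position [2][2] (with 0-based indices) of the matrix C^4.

16

Characteristic polynomial: r^3 + 7r^2 + 4r - 12 = (r - 1)(r + 2)(r + 6), so the eigenvalues are -6, -2, 1.
r=1: eigenvector (1, 0, 0).
r=-6: eigenvector (0, 1, 2).
r=-2: eigenvector (1, 0, 1).
P = [[1, 0, 1], [0, 1, 0], [0, 2, 1]], D = diag(1, -6, -2), P⁻¹ = [[1, 2, -1], [0, 1, 0], [0, -2, 1]].
C⁴ = P·diag(1, 1296, 16)·P⁻¹ = [[1, -30, 15], [0, 1296, 0], [0, 2560, 16]].
The requested entry is 16.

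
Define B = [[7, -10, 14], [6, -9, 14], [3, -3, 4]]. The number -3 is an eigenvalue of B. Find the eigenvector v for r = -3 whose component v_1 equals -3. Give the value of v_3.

B + 3I = [[10, -10, 14], [6, -6, 14], [3, -3, 7]].
Solving (B + 3I)v = 0 gives the eigenspace spanned by (-3, -3, 0).
With v_1 = -3, v = (-3, -3, 0), so v_3 = 0.

0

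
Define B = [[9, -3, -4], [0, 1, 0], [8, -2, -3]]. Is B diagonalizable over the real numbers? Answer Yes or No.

No

Characteristic polynomial: p(λ) = λ^3 - 7λ^2 + 11λ - 5 = (λ - 5)(λ - 1)^2.
λ = 1 has algebraic multiplicity 2; rank(B − 1I) = 2, so geometric multiplicity = 1.
Geometric multiplicity < algebraic multiplicity, so B is not diagonalizable.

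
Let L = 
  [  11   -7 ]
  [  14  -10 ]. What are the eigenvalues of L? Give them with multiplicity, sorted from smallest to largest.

Characteristic polynomial: p(μ) = μ^2 - μ - 12 = (μ - 4)(μ + 3).
Roots (with multiplicity): -3, 4.

-3, 4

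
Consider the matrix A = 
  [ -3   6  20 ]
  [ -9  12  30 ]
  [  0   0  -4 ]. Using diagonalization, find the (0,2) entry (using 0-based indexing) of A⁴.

Characteristic polynomial: r^3 - 5r^2 - 18r + 72 = (r - 6)(r - 3)(r + 4), so the eigenvalues are -4, 3, 6.
r=3: eigenvector (1, 1, 0).
r=-4: eigenvector (-2, -3, 1).
r=6: eigenvector (2, 3, 0).
P = [[1, -2, 2], [1, -3, 3], [0, 1, 0]], D = diag(3, -4, 6), P⁻¹ = [[3, -2, 0], [0, 0, 1], [-1, 1, 1]].
A⁴ = P·diag(81, 256, 1296)·P⁻¹ = [[-2349, 2430, 2080], [-3645, 3726, 3120], [0, 0, 256]].
The requested entry is 2080.

2080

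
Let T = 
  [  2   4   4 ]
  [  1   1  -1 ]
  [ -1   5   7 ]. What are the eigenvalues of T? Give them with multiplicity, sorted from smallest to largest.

2, 2, 6

Characteristic polynomial: p(r) = r^3 - 10r^2 + 28r - 24 = (r - 6)(r - 2)^2.
Roots (with multiplicity): 2, 2, 6.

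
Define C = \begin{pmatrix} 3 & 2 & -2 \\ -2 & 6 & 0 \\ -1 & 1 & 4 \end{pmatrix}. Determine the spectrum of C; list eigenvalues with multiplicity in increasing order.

4, 4, 5

Characteristic polynomial: p(λ) = λ^3 - 13λ^2 + 56λ - 80 = (λ - 5)(λ - 4)^2.
Roots (with multiplicity): 4, 4, 5.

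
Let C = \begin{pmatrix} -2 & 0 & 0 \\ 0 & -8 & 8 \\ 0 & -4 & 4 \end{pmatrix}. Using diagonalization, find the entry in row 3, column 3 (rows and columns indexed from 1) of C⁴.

Characteristic polynomial: r^3 + 6r^2 + 8r = r(r + 2)(r + 4), so the eigenvalues are -4, -2, 0.
r=-2: eigenvector (1, 0, 0).
r=0: eigenvector (0, 1, 1).
r=-4: eigenvector (0, -2, -1).
P = [[1, 0, 0], [0, 1, -2], [0, 1, -1]], D = diag(-2, 0, -4), P⁻¹ = [[1, 0, 0], [0, -1, 2], [0, -1, 1]].
C⁴ = P·diag(16, 0, 256)·P⁻¹ = [[16, 0, 0], [0, 512, -512], [0, 256, -256]].
The requested entry is -256.

-256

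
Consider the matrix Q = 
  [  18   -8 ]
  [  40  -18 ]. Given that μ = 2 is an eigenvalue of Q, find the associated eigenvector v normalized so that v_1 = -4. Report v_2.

-8

Q − 2I = [[16, -8], [40, -20]].
Solving (Q − 2I)v = 0 gives the eigenspace spanned by (-4, -8).
With v_1 = -4, v = (-4, -8), so v_2 = -8.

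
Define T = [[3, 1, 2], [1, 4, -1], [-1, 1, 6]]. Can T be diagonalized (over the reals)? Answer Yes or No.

Characteristic polynomial: p(r) = r^3 - 13r^2 + 56r - 80 = (r - 5)(r - 4)^2.
r = 4 has algebraic multiplicity 2; rank(T − 4I) = 2, so geometric multiplicity = 1.
Geometric multiplicity < algebraic multiplicity, so T is not diagonalizable.

No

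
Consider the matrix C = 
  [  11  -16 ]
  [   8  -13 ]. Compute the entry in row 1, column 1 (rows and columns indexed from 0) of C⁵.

Characteristic polynomial: μ^2 + 2μ - 15 = (μ - 3)(μ + 5), so the eigenvalues are -5, 3.
μ=3: eigenvector (2, 1).
μ=-5: eigenvector (1, 1).
P = [[2, 1], [1, 1]], D = diag(3, -5), P⁻¹ = [[1, -1], [-1, 2]].
C⁵ = P·diag(243, -3125)·P⁻¹ = [[3611, -6736], [3368, -6493]].
The requested entry is -6493.

-6493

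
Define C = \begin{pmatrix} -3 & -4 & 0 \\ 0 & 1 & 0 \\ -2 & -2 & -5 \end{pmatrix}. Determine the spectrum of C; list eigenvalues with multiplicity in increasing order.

Characteristic polynomial: p(s) = s^3 + 7s^2 + 7s - 15 = (s - 1)(s + 3)(s + 5).
Roots (with multiplicity): -5, -3, 1.

-5, -3, 1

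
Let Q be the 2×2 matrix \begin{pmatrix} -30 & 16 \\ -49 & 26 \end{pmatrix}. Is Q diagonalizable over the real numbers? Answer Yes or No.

Characteristic polynomial: p(t) = t^2 + 4t + 4 = (t + 2)^2.
t = -2 has algebraic multiplicity 2; rank(Q + 2I) = 1, so geometric multiplicity = 1.
Geometric multiplicity < algebraic multiplicity, so Q is not diagonalizable.

No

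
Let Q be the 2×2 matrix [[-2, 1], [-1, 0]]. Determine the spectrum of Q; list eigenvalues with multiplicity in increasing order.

-1, -1

Characteristic polynomial: p(λ) = λ^2 + 2λ + 1 = (λ + 1)^2.
Roots (with multiplicity): -1, -1.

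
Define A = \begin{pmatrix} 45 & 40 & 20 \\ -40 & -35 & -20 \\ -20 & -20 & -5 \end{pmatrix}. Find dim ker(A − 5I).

A − 5I = [[40, 40, 20], [-40, -40, -20], [-20, -20, -10]].
This matrix has rank 1, so its null space has dimension 3 − 1 = 2.

2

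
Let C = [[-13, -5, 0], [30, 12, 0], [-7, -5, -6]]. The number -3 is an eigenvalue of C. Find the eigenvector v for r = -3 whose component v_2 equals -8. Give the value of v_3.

C + 3I = [[-10, -5, 0], [30, 15, 0], [-7, -5, -3]].
Solving (C + 3I)v = 0 gives the eigenspace spanned by (4, -8, 4).
With v_2 = -8, v = (4, -8, 4), so v_3 = 4.

4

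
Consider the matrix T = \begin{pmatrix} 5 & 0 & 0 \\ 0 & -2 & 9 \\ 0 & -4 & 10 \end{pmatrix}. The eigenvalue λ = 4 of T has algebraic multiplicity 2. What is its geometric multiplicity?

1

T − 4I = [[1, 0, 0], [0, -6, 9], [0, -4, 6]].
This matrix has rank 2, so its null space has dimension 3 − 2 = 1.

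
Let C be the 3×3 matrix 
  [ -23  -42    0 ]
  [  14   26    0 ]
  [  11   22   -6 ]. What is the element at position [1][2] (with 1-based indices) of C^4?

-3654

Characteristic polynomial: r^3 + 3r^2 - 28r - 60 = (r - 5)(r + 2)(r + 6), so the eigenvalues are -6, -2, 5.
r=5: eigenvector (-3, 2, 1).
r=-2: eigenvector (-2, 1, 0).
r=-6: eigenvector (0, 0, 1).
P = [[-3, -2, 0], [2, 1, 0], [1, 0, 1]], D = diag(5, -2, -6), P⁻¹ = [[1, 2, 0], [-2, -3, 0], [-1, -2, 1]].
C⁴ = P·diag(625, 16, 1296)·P⁻¹ = [[-1811, -3654, 0], [1218, 2452, 0], [-671, -1342, 1296]].
The requested entry is -3654.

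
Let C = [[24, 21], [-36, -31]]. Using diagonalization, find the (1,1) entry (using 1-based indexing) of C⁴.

Characteristic polynomial: s^2 + 7s + 12 = (s + 3)(s + 4), so the eigenvalues are -4, -3.
s=-3: eigenvector (7, -9).
s=-4: eigenvector (-3, 4).
P = [[7, -3], [-9, 4]], D = diag(-3, -4), P⁻¹ = [[4, 3], [9, 7]].
C⁴ = P·diag(81, 256)·P⁻¹ = [[-4644, -3675], [6300, 4981]].
The requested entry is -4644.

-4644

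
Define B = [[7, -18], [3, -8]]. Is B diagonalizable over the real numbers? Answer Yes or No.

Characteristic polynomial: p(s) = s^2 + s - 2 = (s - 1)(s + 2).
All 2 eigenvalues are distinct, so B is diagonalizable.

Yes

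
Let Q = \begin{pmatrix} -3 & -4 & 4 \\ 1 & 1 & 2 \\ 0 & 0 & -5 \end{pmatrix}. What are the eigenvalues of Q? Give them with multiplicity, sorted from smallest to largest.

Characteristic polynomial: p(t) = t^3 + 7t^2 + 11t + 5 = (t + 1)^2(t + 5).
Roots (with multiplicity): -5, -1, -1.

-5, -1, -1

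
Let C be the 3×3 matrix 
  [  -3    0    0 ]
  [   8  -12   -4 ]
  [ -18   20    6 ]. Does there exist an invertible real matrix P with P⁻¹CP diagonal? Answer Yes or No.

Yes

Characteristic polynomial: p(r) = r^3 + 9r^2 + 26r + 24 = (r + 2)(r + 3)(r + 4).
All 3 eigenvalues are distinct, so C is diagonalizable.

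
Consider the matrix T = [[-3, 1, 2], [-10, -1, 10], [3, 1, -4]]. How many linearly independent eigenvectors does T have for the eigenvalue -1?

T + 1I = [[-2, 1, 2], [-10, 0, 10], [3, 1, -3]].
This matrix has rank 2, so its null space has dimension 3 − 2 = 1.

1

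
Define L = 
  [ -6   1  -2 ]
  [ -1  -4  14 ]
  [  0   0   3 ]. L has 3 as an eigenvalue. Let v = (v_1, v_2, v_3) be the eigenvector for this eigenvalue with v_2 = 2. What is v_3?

L − 3I = [[-9, 1, -2], [-1, -7, 14], [0, 0, 0]].
Solving (L − 3I)v = 0 gives the eigenspace spanned by (0, 2, 1).
With v_2 = 2, v = (0, 2, 1), so v_3 = 1.

1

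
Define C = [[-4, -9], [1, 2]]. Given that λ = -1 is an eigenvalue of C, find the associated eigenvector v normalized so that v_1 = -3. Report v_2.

1

C + 1I = [[-3, -9], [1, 3]].
Solving (C + 1I)v = 0 gives the eigenspace spanned by (-3, 1).
With v_1 = -3, v = (-3, 1), so v_2 = 1.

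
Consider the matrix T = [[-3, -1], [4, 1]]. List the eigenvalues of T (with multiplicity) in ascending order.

Characteristic polynomial: p(μ) = μ^2 + 2μ + 1 = (μ + 1)^2.
Roots (with multiplicity): -1, -1.

-1, -1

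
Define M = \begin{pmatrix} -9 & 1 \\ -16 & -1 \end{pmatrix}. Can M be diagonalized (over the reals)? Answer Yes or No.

No

Characteristic polynomial: p(λ) = λ^2 + 10λ + 25 = (λ + 5)^2.
λ = -5 has algebraic multiplicity 2; rank(M + 5I) = 1, so geometric multiplicity = 1.
Geometric multiplicity < algebraic multiplicity, so M is not diagonalizable.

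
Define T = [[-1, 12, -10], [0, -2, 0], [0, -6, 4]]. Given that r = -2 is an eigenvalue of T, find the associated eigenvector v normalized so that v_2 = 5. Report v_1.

-10

T + 2I = [[1, 12, -10], [0, 0, 0], [0, -6, 6]].
Solving (T + 2I)v = 0 gives the eigenspace spanned by (-10, 5, 5).
With v_2 = 5, v = (-10, 5, 5), so v_1 = -10.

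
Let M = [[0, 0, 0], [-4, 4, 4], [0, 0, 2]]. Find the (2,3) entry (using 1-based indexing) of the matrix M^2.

24

Characteristic polynomial: λ^3 - 6λ^2 + 8λ = λ(λ - 4)(λ - 2), so the eigenvalues are 0, 2, 4.
λ=0: eigenvector (1, 1, 0).
λ=4: eigenvector (0, 1, 0).
λ=2: eigenvector (0, -2, 1).
P = [[1, 0, 0], [1, 1, -2], [0, 0, 1]], D = diag(0, 4, 2), P⁻¹ = [[1, 0, 0], [-1, 1, 2], [0, 0, 1]].
M² = P·diag(0, 16, 4)·P⁻¹ = [[0, 0, 0], [-16, 16, 24], [0, 0, 4]].
The requested entry is 24.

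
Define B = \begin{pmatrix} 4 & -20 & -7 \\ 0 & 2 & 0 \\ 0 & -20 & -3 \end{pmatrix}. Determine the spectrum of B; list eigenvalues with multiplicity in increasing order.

Characteristic polynomial: p(μ) = μ^3 - 3μ^2 - 10μ + 24 = (μ - 4)(μ - 2)(μ + 3).
Roots (with multiplicity): -3, 2, 4.

-3, 2, 4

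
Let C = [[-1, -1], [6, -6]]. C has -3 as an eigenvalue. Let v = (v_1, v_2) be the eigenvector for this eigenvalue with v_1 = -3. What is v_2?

C + 3I = [[2, -1], [6, -3]].
Solving (C + 3I)v = 0 gives the eigenspace spanned by (-3, -6).
With v_1 = -3, v = (-3, -6), so v_2 = -6.

-6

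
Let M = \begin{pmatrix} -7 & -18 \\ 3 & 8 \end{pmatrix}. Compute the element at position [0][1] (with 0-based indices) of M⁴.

-90

Characteristic polynomial: t^2 - t - 2 = (t - 2)(t + 1), so the eigenvalues are -1, 2.
t=2: eigenvector (-2, 1).
t=-1: eigenvector (3, -1).
P = [[-2, 3], [1, -1]], D = diag(2, -1), P⁻¹ = [[1, 3], [1, 2]].
M⁴ = P·diag(16, 1)·P⁻¹ = [[-29, -90], [15, 46]].
The requested entry is -90.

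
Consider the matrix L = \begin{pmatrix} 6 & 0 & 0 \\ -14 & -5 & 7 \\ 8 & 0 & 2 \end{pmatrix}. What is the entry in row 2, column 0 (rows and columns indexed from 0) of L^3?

Characteristic polynomial: t^3 - 3t^2 - 28t + 60 = (t - 6)(t - 2)(t + 5), so the eigenvalues are -5, 2, 6.
t=2: eigenvector (0, 1, 1).
t=-5: eigenvector (0, 1, 0).
t=6: eigenvector (1, 0, 2).
P = [[0, 0, 1], [1, 1, 0], [1, 0, 2]], D = diag(2, -5, 6), P⁻¹ = [[-2, 0, 1], [2, 1, -1], [1, 0, 0]].
L³ = P·diag(8, -125, 216)·P⁻¹ = [[216, 0, 0], [-266, -125, 133], [416, 0, 8]].
The requested entry is 416.

416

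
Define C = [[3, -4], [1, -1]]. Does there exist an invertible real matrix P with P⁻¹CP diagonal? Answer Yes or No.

No

Characteristic polynomial: p(t) = t^2 - 2t + 1 = (t - 1)^2.
t = 1 has algebraic multiplicity 2; rank(C − 1I) = 1, so geometric multiplicity = 1.
Geometric multiplicity < algebraic multiplicity, so C is not diagonalizable.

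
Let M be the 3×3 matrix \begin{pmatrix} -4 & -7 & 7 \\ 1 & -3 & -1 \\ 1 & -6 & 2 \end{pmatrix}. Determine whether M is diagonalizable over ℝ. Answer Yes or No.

Characteristic polynomial: p(r) = r^3 + 5r^2 - 8r - 48 = (r - 3)(r + 4)^2.
r = -4 has algebraic multiplicity 2; rank(M + 4I) = 2, so geometric multiplicity = 1.
Geometric multiplicity < algebraic multiplicity, so M is not diagonalizable.

No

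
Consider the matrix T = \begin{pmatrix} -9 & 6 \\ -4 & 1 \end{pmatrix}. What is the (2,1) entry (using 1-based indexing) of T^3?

-196

Characteristic polynomial: s^2 + 8s + 15 = (s + 3)(s + 5), so the eigenvalues are -5, -3.
s=-5: eigenvector (-3, -2).
s=-3: eigenvector (1, 1).
P = [[-3, 1], [-2, 1]], D = diag(-5, -3), P⁻¹ = [[-1, 1], [-2, 3]].
T³ = P·diag(-125, -27)·P⁻¹ = [[-321, 294], [-196, 169]].
The requested entry is -196.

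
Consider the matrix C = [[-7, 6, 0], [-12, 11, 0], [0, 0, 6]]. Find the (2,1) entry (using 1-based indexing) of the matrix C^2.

-48

Characteristic polynomial: s^3 - 10s^2 + 19s + 30 = (s - 6)(s - 5)(s + 1), so the eigenvalues are -1, 5, 6.
s=-1: eigenvector (1, 1, 0).
s=5: eigenvector (1, 2, 0).
s=6: eigenvector (0, 0, 1).
P = [[1, 1, 0], [1, 2, 0], [0, 0, 1]], D = diag(-1, 5, 6), P⁻¹ = [[2, -1, 0], [-1, 1, 0], [0, 0, 1]].
C² = P·diag(1, 25, 36)·P⁻¹ = [[-23, 24, 0], [-48, 49, 0], [0, 0, 36]].
The requested entry is -48.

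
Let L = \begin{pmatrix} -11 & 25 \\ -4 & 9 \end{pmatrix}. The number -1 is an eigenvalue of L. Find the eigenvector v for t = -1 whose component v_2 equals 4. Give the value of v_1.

L + 1I = [[-10, 25], [-4, 10]].
Solving (L + 1I)v = 0 gives the eigenspace spanned by (10, 4).
With v_2 = 4, v = (10, 4), so v_1 = 10.

10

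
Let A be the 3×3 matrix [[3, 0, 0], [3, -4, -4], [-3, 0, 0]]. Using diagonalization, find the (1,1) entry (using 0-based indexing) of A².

Characteristic polynomial: s^3 + s^2 - 12s = s(s - 3)(s + 4), so the eigenvalues are -4, 0, 3.
s=3: eigenvector (1, 1, -1).
s=-4: eigenvector (0, 1, 0).
s=0: eigenvector (0, -1, 1).
P = [[1, 0, 0], [1, 1, -1], [-1, 0, 1]], D = diag(3, -4, 0), P⁻¹ = [[1, 0, 0], [0, 1, 1], [1, 0, 1]].
A² = P·diag(9, 16, 0)·P⁻¹ = [[9, 0, 0], [9, 16, 16], [-9, 0, 0]].
The requested entry is 16.

16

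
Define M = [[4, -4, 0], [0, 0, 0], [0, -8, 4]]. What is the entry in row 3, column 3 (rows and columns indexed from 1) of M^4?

256

Characteristic polynomial: s^3 - 8s^2 + 16s = s(s - 4)^2, so the eigenvalues are 0, 4, 4.
s=4: eigenvector (0, 0, 1).
s=0: eigenvector (1, 1, 2).
s=4: eigenvector (1, 0, -1).
P = [[0, 1, 1], [0, 1, 0], [1, 2, -1]], D = diag(4, 0, 4), P⁻¹ = [[1, -3, 1], [0, 1, 0], [1, -1, 0]].
M⁴ = P·diag(256, 0, 256)·P⁻¹ = [[256, -256, 0], [0, 0, 0], [0, -512, 256]].
The requested entry is 256.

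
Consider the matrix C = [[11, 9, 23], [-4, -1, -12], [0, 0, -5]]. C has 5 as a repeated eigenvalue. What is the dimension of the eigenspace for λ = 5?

1

C − 5I = [[6, 9, 23], [-4, -6, -12], [0, 0, -10]].
This matrix has rank 2, so its null space has dimension 3 − 2 = 1.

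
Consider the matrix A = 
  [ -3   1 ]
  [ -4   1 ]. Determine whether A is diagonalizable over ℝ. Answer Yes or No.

No

Characteristic polynomial: p(s) = s^2 + 2s + 1 = (s + 1)^2.
s = -1 has algebraic multiplicity 2; rank(A + 1I) = 1, so geometric multiplicity = 1.
Geometric multiplicity < algebraic multiplicity, so A is not diagonalizable.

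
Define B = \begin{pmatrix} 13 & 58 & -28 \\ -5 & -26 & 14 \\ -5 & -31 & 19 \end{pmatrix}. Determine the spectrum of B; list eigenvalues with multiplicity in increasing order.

-2, 3, 5

Characteristic polynomial: p(s) = s^3 - 6s^2 - s + 30 = (s - 5)(s - 3)(s + 2).
Roots (with multiplicity): -2, 3, 5.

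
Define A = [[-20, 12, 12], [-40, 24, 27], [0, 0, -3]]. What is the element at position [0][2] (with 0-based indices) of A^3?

Characteristic polynomial: s^3 - s^2 - 12s = s(s - 4)(s + 3), so the eigenvalues are -3, 0, 4.
s=4: eigenvector (-1, -2, 0).
s=-3: eigenvector (0, -1, 1).
s=0: eigenvector (3, 5, 0).
P = [[-1, 0, 3], [-2, -1, 5], [0, 1, 0]], D = diag(4, -3, 0), P⁻¹ = [[5, -3, -3], [0, 0, 1], [2, -1, -1]].
A³ = P·diag(64, -27, 0)·P⁻¹ = [[-320, 192, 192], [-640, 384, 411], [0, 0, -27]].
The requested entry is 192.

192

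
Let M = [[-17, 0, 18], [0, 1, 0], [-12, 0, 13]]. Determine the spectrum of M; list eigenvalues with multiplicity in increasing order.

-5, 1, 1

Characteristic polynomial: p(λ) = λ^3 + 3λ^2 - 9λ + 5 = (λ - 1)^2(λ + 5).
Roots (with multiplicity): -5, 1, 1.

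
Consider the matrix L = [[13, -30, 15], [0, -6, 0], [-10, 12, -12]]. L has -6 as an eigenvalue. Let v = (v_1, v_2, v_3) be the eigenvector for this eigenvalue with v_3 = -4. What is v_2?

L + 6I = [[19, -30, 15], [0, 0, 0], [-10, 12, -6]].
Solving (L + 6I)v = 0 gives the eigenspace spanned by (0, -2, -4).
With v_3 = -4, v = (0, -2, -4), so v_2 = -2.

-2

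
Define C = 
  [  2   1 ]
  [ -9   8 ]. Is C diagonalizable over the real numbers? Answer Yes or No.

Characteristic polynomial: p(λ) = λ^2 - 10λ + 25 = (λ - 5)^2.
λ = 5 has algebraic multiplicity 2; rank(C − 5I) = 1, so geometric multiplicity = 1.
Geometric multiplicity < algebraic multiplicity, so C is not diagonalizable.

No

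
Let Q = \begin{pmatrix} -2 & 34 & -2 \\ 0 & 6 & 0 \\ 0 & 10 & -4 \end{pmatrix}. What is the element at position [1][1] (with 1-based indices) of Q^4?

Characteristic polynomial: λ^3 - 28λ - 48 = (λ - 6)(λ + 2)(λ + 4), so the eigenvalues are -4, -2, 6.
λ=-2: eigenvector (1, 0, 0).
λ=6: eigenvector (4, 1, 1).
λ=-4: eigenvector (1, 0, 1).
P = [[1, 4, 1], [0, 1, 0], [0, 1, 1]], D = diag(-2, 6, -4), P⁻¹ = [[1, -3, -1], [0, 1, 0], [0, -1, 1]].
Q⁴ = P·diag(16, 1296, 256)·P⁻¹ = [[16, 4880, 240], [0, 1296, 0], [0, 1040, 256]].
The requested entry is 16.

16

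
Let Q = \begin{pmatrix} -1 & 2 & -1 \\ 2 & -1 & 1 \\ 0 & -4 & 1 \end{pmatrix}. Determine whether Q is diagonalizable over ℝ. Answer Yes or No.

Characteristic polynomial: p(μ) = μ^3 + μ^2 - μ - 1 = (μ - 1)(μ + 1)^2.
μ = -1 has algebraic multiplicity 2; rank(Q + 1I) = 2, so geometric multiplicity = 1.
Geometric multiplicity < algebraic multiplicity, so Q is not diagonalizable.

No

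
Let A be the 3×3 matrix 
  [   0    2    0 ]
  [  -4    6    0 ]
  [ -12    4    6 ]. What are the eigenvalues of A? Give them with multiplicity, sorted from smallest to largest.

2, 4, 6

Characteristic polynomial: p(μ) = μ^3 - 12μ^2 + 44μ - 48 = (μ - 6)(μ - 4)(μ - 2).
Roots (with multiplicity): 2, 4, 6.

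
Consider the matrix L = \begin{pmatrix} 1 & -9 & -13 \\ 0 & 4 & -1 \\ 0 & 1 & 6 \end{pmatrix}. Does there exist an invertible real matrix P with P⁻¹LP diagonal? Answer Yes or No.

No

Characteristic polynomial: p(r) = r^3 - 11r^2 + 35r - 25 = (r - 5)^2(r - 1).
r = 5 has algebraic multiplicity 2; rank(L − 5I) = 2, so geometric multiplicity = 1.
Geometric multiplicity < algebraic multiplicity, so L is not diagonalizable.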